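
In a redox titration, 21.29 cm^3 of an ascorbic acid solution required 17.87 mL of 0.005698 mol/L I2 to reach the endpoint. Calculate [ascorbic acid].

n(I2) = 0.005698 x 0.01787 = 0.0001018 mol.
From the balanced equation, 1 mol I2 reacts with 1 mol ascorbic acid, so n(ascorbic acid) = 0.0001018 x 1/1 = 0.0001018 mol.
[ascorbic acid] = 0.0001018 / 0.02129 L = 0.00478 M.

0.00478 M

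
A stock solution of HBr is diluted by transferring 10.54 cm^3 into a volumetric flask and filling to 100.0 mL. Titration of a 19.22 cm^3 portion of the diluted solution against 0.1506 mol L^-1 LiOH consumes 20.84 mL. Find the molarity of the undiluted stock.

n(LiOH) = 0.1506 x 0.02084 = 0.003139 mol.
n(HBr) in the aliquot = 0.003139 mol.
[diluted HBr] = 0.003139 / 0.01922 = 0.1633 M.
Dilution factor = 100.0/10.54 = 9.488, so [stock] = 0.1633 x 9.488 = 1.55 M.

1.55 M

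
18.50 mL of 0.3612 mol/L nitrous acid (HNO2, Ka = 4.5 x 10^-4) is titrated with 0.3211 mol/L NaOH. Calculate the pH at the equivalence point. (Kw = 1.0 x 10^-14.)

n(HNO2) = 0.3612 x 0.01850 = 0.006682 mol; V(NaOH) at equivalence = 0.006682/0.3211 = 0.02081 L.
At equivalence all the acid is converted to NO2-; total volume = 0.01850 + 0.02081 = 0.03931 L, so [NO2-] = 0.006682/0.03931 = 0.1700 M.
Kb = Kw/Ka = 1.0e-14 / 4.5 x 10^-4 = 2.22e-11.
[OH^-] = sqrt(Kb x [NO2-]) = sqrt(2.22e-11 x 0.1700) = 1.94e-6 M.
pOH = 5.71, so pH = 14.00 - 5.71 = 8.29.

8.29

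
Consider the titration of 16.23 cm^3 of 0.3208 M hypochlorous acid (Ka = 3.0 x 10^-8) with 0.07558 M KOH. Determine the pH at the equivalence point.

n(HClO) = 0.3208 x 0.01623 = 0.005207 mol; V(KOH) at equivalence = 0.005207/0.07558 = 0.06889 L.
At equivalence all the acid is converted to ClO-; total volume = 0.01623 + 0.06889 = 0.08512 L, so [ClO-] = 0.005207/0.08512 = 0.06117 M.
Kb = Kw/Ka = 1.0e-14 / 3.0 x 10^-8 = 3.33e-7.
[OH^-] = sqrt(Kb x [ClO-]) = sqrt(3.33e-7 x 0.06117) = 0.000143 M.
pOH = 3.85, so pH = 14.00 - 3.85 = 10.15.

10.15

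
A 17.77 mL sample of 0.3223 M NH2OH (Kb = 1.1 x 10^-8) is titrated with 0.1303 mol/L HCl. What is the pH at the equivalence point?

3.54

n(NH2OH) = 0.3223 x 0.01777 = 0.005727 mol; V(HCl) at equivalence = 0.005727/0.1303 = 0.04395 L.
At equivalence the base is fully converted to NH3OH+; total volume = 0.06172 L, so [NH3OH+] = 0.005727/0.06172 = 0.09279 M.
Ka(NH3OH+) = Kw/Kb = 1.0e-14 / 1.1 x 10^-8 = 9.09e-7.
[H^+] = sqrt(Ka x [NH3OH+]) = sqrt(9.09e-7 x 0.09279) = 0.000290 M.
pH = -log(0.000290) = 3.54.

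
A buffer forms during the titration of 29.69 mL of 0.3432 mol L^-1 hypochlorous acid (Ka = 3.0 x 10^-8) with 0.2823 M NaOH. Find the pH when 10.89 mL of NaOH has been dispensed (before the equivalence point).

Initial n(HClO) = 0.3432 x 0.02969 = 0.01019 mol.
n(NaOH) added = 0.2823 x 0.01089 = 0.003074 mol, converting that many moles of HClO to ClO-.
Remaining n(HClO) = 0.007115 mol; n(ClO-) = 0.003074 mol.
By Henderson-Hasselbalch, pH = pKa + log([A^-]/[HA]) = 7.52 + log(0.003074/0.007115) = 7.52 + (-0.36) = 7.16.

7.16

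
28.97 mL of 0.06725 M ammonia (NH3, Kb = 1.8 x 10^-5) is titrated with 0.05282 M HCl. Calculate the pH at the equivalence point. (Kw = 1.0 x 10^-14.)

5.39

n(NH3) = 0.06725 x 0.02897 = 0.001948 mol; V(HCl) at equivalence = 0.001948/0.05282 = 0.03688 L.
At equivalence the base is fully converted to NH4+; total volume = 0.06585 L, so [NH4+] = 0.001948/0.06585 = 0.02958 M.
Ka(NH4+) = Kw/Kb = 1.0e-14 / 1.8 x 10^-5 = 5.56e-10.
[H^+] = sqrt(Ka x [NH4+]) = sqrt(5.56e-10 x 0.02958) = 4.05e-6 M.
pH = -log(4.05e-6) = 5.39.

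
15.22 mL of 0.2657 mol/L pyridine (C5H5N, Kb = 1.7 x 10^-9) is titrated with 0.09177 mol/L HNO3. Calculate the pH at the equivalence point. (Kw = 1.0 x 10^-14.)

3.20

n(C5H5N) = 0.2657 x 0.01522 = 0.004044 mol; V(HNO3) at equivalence = 0.004044/0.09177 = 0.04407 L.
At equivalence the base is fully converted to C5H5NH+; total volume = 0.05929 L, so [C5H5NH+] = 0.004044/0.05929 = 0.06821 M.
Ka(C5H5NH+) = Kw/Kb = 1.0e-14 / 1.7 x 10^-9 = 5.88e-6.
[H^+] = sqrt(Ka x [C5H5NH+]) = sqrt(5.88e-6 x 0.06821) = 0.000633 M.
pH = -log(0.000633) = 3.20.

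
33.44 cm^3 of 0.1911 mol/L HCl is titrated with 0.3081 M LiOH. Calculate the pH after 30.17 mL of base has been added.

12.66

n(acid) = 0.1911 x 0.03344 = 0.006390 mol; n(LiOH) added = 0.3081 x 0.03017 = 0.009295 mol.
Base is in excess by 0.009295 - 0.006390 = 0.002905 mol in a total volume of 0.06361 L.
[OH^-] = 0.002905/0.06361 = 0.04567 M, so pOH = 1.34 and pH = 14.00 - 1.34 = 12.66.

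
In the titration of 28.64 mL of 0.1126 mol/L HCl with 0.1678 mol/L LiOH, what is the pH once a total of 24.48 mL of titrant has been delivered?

12.22

n(acid) = 0.1126 x 0.02864 = 0.003225 mol; n(LiOH) added = 0.1678 x 0.02448 = 0.004108 mol.
Base is in excess by 0.004108 - 0.003225 = 0.0008829 mol in a total volume of 0.05312 L.
[OH^-] = 0.0008829/0.05312 = 0.01662 M, so pOH = 1.78 and pH = 14.00 - 1.78 = 12.22.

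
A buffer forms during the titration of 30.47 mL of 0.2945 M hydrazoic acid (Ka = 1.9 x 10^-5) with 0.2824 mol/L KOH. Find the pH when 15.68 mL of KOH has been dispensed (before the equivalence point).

4.71

Initial n(HN3) = 0.2945 x 0.03047 = 0.008973 mol.
n(KOH) added = 0.2824 x 0.01568 = 0.004428 mol, converting that many moles of HN3 to N3-.
Remaining n(HN3) = 0.004545 mol; n(N3-) = 0.004428 mol.
By Henderson-Hasselbalch, pH = pKa + log([A^-]/[HA]) = 4.72 + log(0.004428/0.004545) = 4.72 + (-0.01) = 4.71.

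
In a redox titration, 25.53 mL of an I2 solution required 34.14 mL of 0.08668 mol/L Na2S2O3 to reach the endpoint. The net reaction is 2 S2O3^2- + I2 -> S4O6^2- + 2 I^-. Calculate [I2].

0.0580 M

n(Na2S2O3) = 0.08668 x 0.03414 = 0.002959 mol.
From the balanced equation, 2 mol Na2S2O3 reacts with 1 mol I2, so n(I2) = 0.002959 x 1/2 = 0.001480 mol.
[I2] = 0.001480 / 0.02553 L = 0.0580 M.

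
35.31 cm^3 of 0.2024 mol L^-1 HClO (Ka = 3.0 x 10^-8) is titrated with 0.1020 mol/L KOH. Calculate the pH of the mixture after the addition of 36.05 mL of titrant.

7.55

Initial n(HClO) = 0.2024 x 0.03531 = 0.007147 mol.
n(KOH) added = 0.1020 x 0.03605 = 0.003677 mol, converting that many moles of HClO to ClO-.
Remaining n(HClO) = 0.003470 mol; n(ClO-) = 0.003677 mol.
By Henderson-Hasselbalch, pH = pKa + log([A^-]/[HA]) = 7.52 + log(0.003677/0.003470) = 7.52 + (+0.03) = 7.55.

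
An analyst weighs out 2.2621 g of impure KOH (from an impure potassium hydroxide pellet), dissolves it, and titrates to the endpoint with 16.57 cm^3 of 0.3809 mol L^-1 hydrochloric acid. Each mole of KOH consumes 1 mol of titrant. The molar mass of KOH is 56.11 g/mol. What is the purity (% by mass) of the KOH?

n(HCl) = 0.3809 x 0.01657 = 0.006312 mol.
n(KOH) = 0.006312 / 1 = 0.006312 mol.
mass of KOH = 0.006312 x 56.11 = 0.3541 g.
% purity = 0.3541 / 2.2621 x 100 = 15.7%.

15.7%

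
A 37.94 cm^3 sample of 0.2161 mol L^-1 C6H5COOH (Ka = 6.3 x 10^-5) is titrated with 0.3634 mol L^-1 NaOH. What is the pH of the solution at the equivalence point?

n(C6H5COOH) = 0.2161 x 0.03794 = 0.008199 mol; V(NaOH) at equivalence = 0.008199/0.3634 = 0.02256 L.
At equivalence all the acid is converted to C6H5COO-; total volume = 0.03794 + 0.02256 = 0.06050 L, so [C6H5COO-] = 0.008199/0.06050 = 0.1355 M.
Kb = Kw/Ka = 1.0e-14 / 6.3 x 10^-5 = 1.59e-10.
[OH^-] = sqrt(Kb x [C6H5COO-]) = sqrt(1.59e-10 x 0.1355) = 4.64e-6 M.
pOH = 5.33, so pH = 14.00 - 5.33 = 8.67.

8.67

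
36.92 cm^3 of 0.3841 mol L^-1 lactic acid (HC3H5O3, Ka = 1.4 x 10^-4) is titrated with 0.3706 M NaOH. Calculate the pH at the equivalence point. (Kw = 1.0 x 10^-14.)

8.56

n(HC3H5O3) = 0.3841 x 0.03692 = 0.01418 mol; V(NaOH) at equivalence = 0.01418/0.3706 = 0.03826 L.
At equivalence all the acid is converted to C3H5O3-; total volume = 0.03692 + 0.03826 = 0.07518 L, so [C3H5O3-] = 0.01418/0.07518 = 0.1886 M.
Kb = Kw/Ka = 1.0e-14 / 1.4 x 10^-4 = 7.14e-11.
[OH^-] = sqrt(Kb x [C3H5O3-]) = sqrt(7.14e-11 x 0.1886) = 3.67e-6 M.
pOH = 5.44, so pH = 14.00 - 5.44 = 8.56.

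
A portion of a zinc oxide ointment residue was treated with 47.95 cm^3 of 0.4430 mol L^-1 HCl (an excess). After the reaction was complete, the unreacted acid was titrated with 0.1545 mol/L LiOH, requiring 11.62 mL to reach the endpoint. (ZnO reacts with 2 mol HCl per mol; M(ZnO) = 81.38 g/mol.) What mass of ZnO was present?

0.791 g

Total n(HCl) added = 0.4430 x 0.04795 = 0.02124 mol.
n(LiOH) used = 0.1545 x 0.01162 = 0.001795 mol, which equals the excess n(HCl).
So n(HCl) consumed by the sample = 0.02124 - 0.001795 = 0.01945 mol.
n(ZnO) = 0.01945 / 2 = 0.009723 mol.
mass = 0.009723 mol x 81.38 g/mol = 0.791 g.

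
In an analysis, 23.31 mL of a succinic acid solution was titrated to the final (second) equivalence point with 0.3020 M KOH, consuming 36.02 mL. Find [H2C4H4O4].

n(KOH) = 0.3020 x 0.03602 = 0.01088 mol.
At the final (second) equivalence point, 2 mol OH^- react per mol H2C4H4O4, so n(H2C4H4O4) = 0.01088 / 2 = 0.005439 mol.
[H2C4H4O4] = 0.005439 / 0.02331 L = 0.233 M.

0.233 M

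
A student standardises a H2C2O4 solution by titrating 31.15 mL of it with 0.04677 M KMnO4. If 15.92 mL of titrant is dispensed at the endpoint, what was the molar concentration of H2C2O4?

n(KMnO4) = 0.04677 x 0.01592 = 0.0007446 mol.
From the balanced equation, 2 mol KMnO4 reacts with 5 mol H2C2O4, so n(H2C2O4) = 0.0007446 x 5/2 = 0.001861 mol.
[H2C2O4] = 0.001861 / 0.03115 L = 0.0598 M.

0.0598 M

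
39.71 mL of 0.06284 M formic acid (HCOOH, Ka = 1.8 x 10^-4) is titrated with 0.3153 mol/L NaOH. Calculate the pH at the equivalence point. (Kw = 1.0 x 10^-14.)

n(HCOOH) = 0.06284 x 0.03971 = 0.002495 mol; V(NaOH) at equivalence = 0.002495/0.3153 = 0.007914 L.
At equivalence all the acid is converted to HCOO-; total volume = 0.03971 + 0.007914 = 0.04762 L, so [HCOO-] = 0.002495/0.04762 = 0.05240 M.
Kb = Kw/Ka = 1.0e-14 / 1.8 x 10^-4 = 5.56e-11.
[OH^-] = sqrt(Kb x [HCOO-]) = sqrt(5.56e-11 x 0.05240) = 1.71e-6 M.
pOH = 5.77, so pH = 14.00 - 5.77 = 8.23.

8.23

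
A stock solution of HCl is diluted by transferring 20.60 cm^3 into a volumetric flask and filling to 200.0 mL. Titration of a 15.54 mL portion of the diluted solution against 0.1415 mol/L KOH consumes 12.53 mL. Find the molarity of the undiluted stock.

1.11 M

n(KOH) = 0.1415 x 0.01253 = 0.001773 mol.
n(HCl) in the aliquot = 0.001773 mol.
[diluted HCl] = 0.001773 / 0.01554 = 0.1141 M.
Dilution factor = 200.0/20.60 = 9.709, so [stock] = 0.1141 x 9.709 = 1.11 M.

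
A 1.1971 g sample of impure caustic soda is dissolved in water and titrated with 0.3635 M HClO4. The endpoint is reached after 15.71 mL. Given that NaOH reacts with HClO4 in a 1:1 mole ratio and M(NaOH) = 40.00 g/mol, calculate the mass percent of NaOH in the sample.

19.1%

n(HClO4) = 0.3635 x 0.01571 = 0.005711 mol.
n(NaOH) = 0.005711 / 1 = 0.005711 mol.
mass of NaOH = 0.005711 x 40.00 = 0.2284 g.
% purity = 0.2284 / 1.1971 x 100 = 19.1%.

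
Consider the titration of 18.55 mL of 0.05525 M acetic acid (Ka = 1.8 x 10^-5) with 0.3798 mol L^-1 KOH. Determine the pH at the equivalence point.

8.71

n(CH3COOH) = 0.05525 x 0.01855 = 0.001025 mol; V(KOH) at equivalence = 0.001025/0.3798 = 0.002698 L.
At equivalence all the acid is converted to CH3COO-; total volume = 0.01855 + 0.002698 = 0.02125 L, so [CH3COO-] = 0.001025/0.02125 = 0.04823 M.
Kb = Kw/Ka = 1.0e-14 / 1.8 x 10^-5 = 5.56e-10.
[OH^-] = sqrt(Kb x [CH3COO-]) = sqrt(5.56e-10 x 0.04823) = 5.18e-6 M.
pOH = 5.29, so pH = 14.00 - 5.29 = 8.71.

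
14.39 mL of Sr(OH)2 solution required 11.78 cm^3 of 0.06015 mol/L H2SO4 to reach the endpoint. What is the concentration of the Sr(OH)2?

n(H2SO4) delivered = 0.06015 x 0.01178 = 0.0007086 mol.
For a 1:1 reaction, n(Sr(OH)2) = 0.0007086 mol.
[Sr(OH)2] = 0.0007086 mol / 0.01439 L = 0.0492 M.

0.0492 M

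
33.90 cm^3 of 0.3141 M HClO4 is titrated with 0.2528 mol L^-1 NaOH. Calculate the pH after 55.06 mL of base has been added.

n(acid) = 0.3141 x 0.03390 = 0.01065 mol; n(NaOH) added = 0.2528 x 0.05506 = 0.01392 mol.
Base is in excess by 0.01392 - 0.01065 = 0.003271 mol in a total volume of 0.08896 L.
[OH^-] = 0.003271/0.08896 = 0.03677 M, so pOH = 1.43 and pH = 14.00 - 1.43 = 12.57.

12.57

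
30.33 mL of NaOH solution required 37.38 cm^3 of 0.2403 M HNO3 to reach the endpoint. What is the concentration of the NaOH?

n(HNO3) delivered = 0.2403 x 0.03738 = 0.008982 mol.
For a 1:1 reaction, n(NaOH) = 0.008982 mol.
[NaOH] = 0.008982 mol / 0.03033 L = 0.296 M.

0.296 M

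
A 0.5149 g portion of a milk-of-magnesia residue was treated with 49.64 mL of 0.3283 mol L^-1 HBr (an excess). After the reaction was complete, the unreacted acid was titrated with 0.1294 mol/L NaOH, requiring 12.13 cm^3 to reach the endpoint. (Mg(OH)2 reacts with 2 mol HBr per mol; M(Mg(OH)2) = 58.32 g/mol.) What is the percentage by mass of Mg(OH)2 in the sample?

Total n(HBr) added = 0.3283 x 0.04964 = 0.01630 mol.
n(NaOH) used = 0.1294 x 0.01213 = 0.001570 mol, which equals the excess n(HBr).
So n(HBr) consumed by the sample = 0.01630 - 0.001570 = 0.01473 mol.
n(Mg(OH)2) = 0.01473 / 2 = 0.007364 mol.
mass Mg(OH)2 = 0.007364 x 58.32 = 0.4294 g, so %Mg(OH)2 = 0.4294/0.5149 x 100 = 83.4%.

83.4%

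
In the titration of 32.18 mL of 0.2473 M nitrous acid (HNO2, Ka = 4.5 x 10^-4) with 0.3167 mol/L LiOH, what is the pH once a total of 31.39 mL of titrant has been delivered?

12.49

n(acid) = 0.2473 x 0.03218 = 0.007958 mol; n(LiOH) added = 0.3167 x 0.03139 = 0.009941 mol.
Base is in excess by 0.009941 - 0.007958 = 0.001983 mol in a total volume of 0.06357 L.
[OH^-] = 0.001983/0.06357 = 0.03120 M, so pOH = 1.51 and pH = 14.00 - 1.51 = 12.49.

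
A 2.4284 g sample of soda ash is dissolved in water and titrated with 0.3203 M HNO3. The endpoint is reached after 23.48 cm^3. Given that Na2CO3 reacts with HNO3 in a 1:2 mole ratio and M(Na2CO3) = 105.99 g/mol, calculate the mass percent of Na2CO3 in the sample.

16.4%

n(HNO3) = 0.3203 x 0.02348 = 0.007521 mol.
n(Na2CO3) = 0.007521 / 2 = 0.003760 mol.
mass of Na2CO3 = 0.003760 x 105.99 = 0.3986 g.
% purity = 0.3986 / 2.4284 x 100 = 16.4%.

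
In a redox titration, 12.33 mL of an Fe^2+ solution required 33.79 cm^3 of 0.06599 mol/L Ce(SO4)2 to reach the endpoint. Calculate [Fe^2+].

0.181 M

n(Ce(SO4)2) = 0.06599 x 0.03379 = 0.002230 mol.
From the balanced equation, 1 mol Ce(SO4)2 reacts with 1 mol Fe^2+, so n(Fe^2+) = 0.002230 x 1/1 = 0.002230 mol.
[Fe^2+] = 0.002230 / 0.01233 L = 0.181 M.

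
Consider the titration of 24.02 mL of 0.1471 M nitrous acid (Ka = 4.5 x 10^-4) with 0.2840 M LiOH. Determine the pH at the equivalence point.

n(HNO2) = 0.1471 x 0.02402 = 0.003533 mol; V(LiOH) at equivalence = 0.003533/0.2840 = 0.01244 L.
At equivalence all the acid is converted to NO2-; total volume = 0.02402 + 0.01244 = 0.03646 L, so [NO2-] = 0.003533/0.03646 = 0.09691 M.
Kb = Kw/Ka = 1.0e-14 / 4.5 x 10^-4 = 2.22e-11.
[OH^-] = sqrt(Kb x [NO2-]) = sqrt(2.22e-11 x 0.09691) = 1.47e-6 M.
pOH = 5.83, so pH = 14.00 - 5.83 = 8.17.

8.17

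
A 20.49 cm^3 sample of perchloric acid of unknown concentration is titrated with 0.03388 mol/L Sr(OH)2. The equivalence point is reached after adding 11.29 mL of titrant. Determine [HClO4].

0.0373 M

n(Sr(OH)2) delivered = 0.03388 x 0.01129 = 0.0003825 mol.
The reaction is 2 HClO4 + 1 Sr(OH)2, so n(HClO4) = 0.0003825 x 2/1 = 0.0007650 mol.
[HClO4] = 0.0007650 mol / 0.02049 L = 0.0373 M.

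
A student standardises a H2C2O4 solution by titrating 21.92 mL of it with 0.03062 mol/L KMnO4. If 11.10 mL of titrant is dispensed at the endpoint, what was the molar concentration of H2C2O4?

0.0388 M

n(KMnO4) = 0.03062 x 0.01110 = 0.0003399 mol.
From the balanced equation, 2 mol KMnO4 reacts with 5 mol H2C2O4, so n(H2C2O4) = 0.0003399 x 5/2 = 0.0008497 mol.
[H2C2O4] = 0.0008497 / 0.02192 L = 0.0388 M.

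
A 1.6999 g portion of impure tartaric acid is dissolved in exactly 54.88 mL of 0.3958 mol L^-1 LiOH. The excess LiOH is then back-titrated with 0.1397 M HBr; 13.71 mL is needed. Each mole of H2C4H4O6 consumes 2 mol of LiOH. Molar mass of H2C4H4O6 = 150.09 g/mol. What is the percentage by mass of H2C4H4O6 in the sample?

Total n(LiOH) added = 0.3958 x 0.05488 = 0.02172 mol.
n(HBr) used = 0.1397 x 0.01371 = 0.001915 mol, which equals the excess n(LiOH).
So n(LiOH) consumed by the sample = 0.02172 - 0.001915 = 0.01981 mol.
n(H2C4H4O6) = 0.01981 / 2 = 0.009903 mol.
mass H2C4H4O6 = 0.009903 x 150.09 = 1.486 g, so %H2C4H4O6 = 1.486/1.6999 x 100 = 87.4%.

87.4%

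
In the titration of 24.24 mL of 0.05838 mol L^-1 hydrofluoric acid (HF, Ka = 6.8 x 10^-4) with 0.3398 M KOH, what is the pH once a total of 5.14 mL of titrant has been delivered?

n(acid) = 0.05838 x 0.02424 = 0.001415 mol; n(KOH) added = 0.3398 x 0.005140 = 0.001747 mol.
Base is in excess by 0.001747 - 0.001415 = 0.0003314 mol in a total volume of 0.02938 L.
[OH^-] = 0.0003314/0.02938 = 0.01128 M, so pOH = 1.95 and pH = 14.00 - 1.95 = 12.05.

12.05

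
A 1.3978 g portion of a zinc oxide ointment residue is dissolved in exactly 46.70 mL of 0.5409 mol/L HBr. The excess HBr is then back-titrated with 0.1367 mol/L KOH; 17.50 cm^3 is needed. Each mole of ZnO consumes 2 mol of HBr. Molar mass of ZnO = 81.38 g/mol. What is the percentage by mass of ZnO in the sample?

Total n(HBr) added = 0.5409 x 0.04670 = 0.02526 mol.
n(KOH) used = 0.1367 x 0.01750 = 0.002392 mol, which equals the excess n(HBr).
So n(HBr) consumed by the sample = 0.02526 - 0.002392 = 0.02287 mol.
n(ZnO) = 0.02287 / 2 = 0.01143 mol.
mass ZnO = 0.01143 x 81.38 = 0.9305 g, so %ZnO = 0.9305/1.3978 x 100 = 66.6%.

66.6%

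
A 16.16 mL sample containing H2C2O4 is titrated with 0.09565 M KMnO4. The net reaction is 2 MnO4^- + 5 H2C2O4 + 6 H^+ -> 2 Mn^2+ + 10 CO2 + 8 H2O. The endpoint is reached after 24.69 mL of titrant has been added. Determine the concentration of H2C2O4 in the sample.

n(KMnO4) = 0.09565 x 0.02469 = 0.002362 mol.
From the balanced equation, 2 mol KMnO4 reacts with 5 mol H2C2O4, so n(H2C2O4) = 0.002362 x 5/2 = 0.005904 mol.
[H2C2O4] = 0.005904 / 0.01616 L = 0.365 M.

0.365 M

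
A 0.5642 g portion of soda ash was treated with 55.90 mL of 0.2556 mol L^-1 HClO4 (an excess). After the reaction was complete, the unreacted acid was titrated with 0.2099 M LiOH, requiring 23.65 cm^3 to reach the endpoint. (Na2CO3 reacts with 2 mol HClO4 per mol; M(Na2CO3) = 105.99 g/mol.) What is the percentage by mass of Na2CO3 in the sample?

Total n(HClO4) added = 0.2556 x 0.05590 = 0.01429 mol.
n(LiOH) used = 0.2099 x 0.02365 = 0.004964 mol, which equals the excess n(HClO4).
So n(HClO4) consumed by the sample = 0.01429 - 0.004964 = 0.009324 mol.
n(Na2CO3) = 0.009324 / 2 = 0.004662 mol.
mass Na2CO3 = 0.004662 x 105.99 = 0.4941 g, so %Na2CO3 = 0.4941/0.5642 x 100 = 87.6%.

87.6%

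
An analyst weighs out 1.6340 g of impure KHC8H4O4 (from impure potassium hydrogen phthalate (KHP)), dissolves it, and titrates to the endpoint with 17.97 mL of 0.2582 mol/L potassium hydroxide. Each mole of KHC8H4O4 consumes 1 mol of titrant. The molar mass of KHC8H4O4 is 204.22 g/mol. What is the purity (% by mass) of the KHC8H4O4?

58.0%

n(KOH) = 0.2582 x 0.01797 = 0.004640 mol.
n(KHC8H4O4) = 0.004640 / 1 = 0.004640 mol.
mass of KHC8H4O4 = 0.004640 x 204.22 = 0.9476 g.
% purity = 0.9476 / 1.6340 x 100 = 58.0%.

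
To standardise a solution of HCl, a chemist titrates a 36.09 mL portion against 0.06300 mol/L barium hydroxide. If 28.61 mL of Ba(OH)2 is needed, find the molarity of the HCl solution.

0.0999 M

n(Ba(OH)2) delivered = 0.06300 x 0.02861 = 0.001802 mol.
The reaction is 2 HCl + 1 Ba(OH)2, so n(HCl) = 0.001802 x 2/1 = 0.003605 mol.
[HCl] = 0.003605 mol / 0.03609 L = 0.0999 M.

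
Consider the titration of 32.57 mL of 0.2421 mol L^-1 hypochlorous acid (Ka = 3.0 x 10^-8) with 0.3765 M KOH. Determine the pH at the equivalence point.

n(HClO) = 0.2421 x 0.03257 = 0.007885 mol; V(KOH) at equivalence = 0.007885/0.3765 = 0.02094 L.
At equivalence all the acid is converted to ClO-; total volume = 0.03257 + 0.02094 = 0.05351 L, so [ClO-] = 0.007885/0.05351 = 0.1473 M.
Kb = Kw/Ka = 1.0e-14 / 3.0 x 10^-8 = 3.33e-7.
[OH^-] = sqrt(Kb x [ClO-]) = sqrt(3.33e-7 x 0.1473) = 0.000222 M.
pOH = 3.65, so pH = 14.00 - 3.65 = 10.35.

10.35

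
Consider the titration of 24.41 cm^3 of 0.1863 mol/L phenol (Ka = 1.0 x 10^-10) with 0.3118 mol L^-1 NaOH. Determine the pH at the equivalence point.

n(C6H5OH) = 0.1863 x 0.02441 = 0.004548 mol; V(NaOH) at equivalence = 0.004548/0.3118 = 0.01458 L.
At equivalence all the acid is converted to C6H5O-; total volume = 0.02441 + 0.01458 = 0.03899 L, so [C6H5O-] = 0.004548/0.03899 = 0.1166 M.
Kb = Kw/Ka = 1.0e-14 / 1.0 x 10^-10 = 0.000100.
[OH^-] = sqrt(Kb x [C6H5O-]) = sqrt(0.000100 x 0.1166) = 0.00341 M.
pOH = 2.47, so pH = 14.00 - 2.47 = 11.53.

11.53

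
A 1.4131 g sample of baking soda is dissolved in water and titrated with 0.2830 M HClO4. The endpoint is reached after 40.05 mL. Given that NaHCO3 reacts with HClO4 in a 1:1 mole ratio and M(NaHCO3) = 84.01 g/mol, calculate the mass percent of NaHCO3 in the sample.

n(HClO4) = 0.2830 x 0.04005 = 0.01133 mol.
n(NaHCO3) = 0.01133 / 1 = 0.01133 mol.
mass of NaHCO3 = 0.01133 x 84.01 = 0.9522 g.
% purity = 0.9522 / 1.4131 x 100 = 67.4%.

67.4%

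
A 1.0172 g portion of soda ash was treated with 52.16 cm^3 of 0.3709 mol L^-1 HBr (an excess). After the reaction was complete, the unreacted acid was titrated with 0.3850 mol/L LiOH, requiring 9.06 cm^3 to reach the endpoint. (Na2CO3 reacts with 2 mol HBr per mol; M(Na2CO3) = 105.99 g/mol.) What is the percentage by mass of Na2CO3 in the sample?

82.6%

Total n(HBr) added = 0.3709 x 0.05216 = 0.01935 mol.
n(LiOH) used = 0.3850 x 0.009060 = 0.003488 mol, which equals the excess n(HBr).
So n(HBr) consumed by the sample = 0.01935 - 0.003488 = 0.01586 mol.
n(Na2CO3) = 0.01586 / 2 = 0.007929 mol.
mass Na2CO3 = 0.007929 x 105.99 = 0.8404 g, so %Na2CO3 = 0.8404/1.0172 x 100 = 82.6%.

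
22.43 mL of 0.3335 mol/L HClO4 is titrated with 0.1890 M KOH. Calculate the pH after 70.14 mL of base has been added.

12.80

n(acid) = 0.3335 x 0.02243 = 0.007480 mol; n(KOH) added = 0.1890 x 0.07014 = 0.01326 mol.
Base is in excess by 0.01326 - 0.007480 = 0.005776 mol in a total volume of 0.09257 L.
[OH^-] = 0.005776/0.09257 = 0.06240 M, so pOH = 1.20 and pH = 14.00 - 1.20 = 12.80.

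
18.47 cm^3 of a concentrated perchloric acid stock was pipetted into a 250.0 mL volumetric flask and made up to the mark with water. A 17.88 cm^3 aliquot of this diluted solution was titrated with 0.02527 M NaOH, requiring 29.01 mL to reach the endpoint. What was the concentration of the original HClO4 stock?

0.555 M

n(NaOH) = 0.02527 x 0.02901 = 0.0007331 mol.
n(HClO4) in the aliquot = 0.0007331 mol.
[diluted HClO4] = 0.0007331 / 0.01788 = 0.04100 M.
Dilution factor = 250.0/18.47 = 13.54, so [stock] = 0.04100 x 13.54 = 0.555 M.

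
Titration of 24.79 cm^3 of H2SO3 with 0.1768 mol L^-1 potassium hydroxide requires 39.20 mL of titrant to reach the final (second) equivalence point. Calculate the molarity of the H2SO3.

0.140 M

n(KOH) = 0.1768 x 0.03920 = 0.006931 mol.
At the final (second) equivalence point, 2 mol OH^- react per mol H2SO3, so n(H2SO3) = 0.006931 / 2 = 0.003465 mol.
[H2SO3] = 0.003465 / 0.02479 L = 0.140 M.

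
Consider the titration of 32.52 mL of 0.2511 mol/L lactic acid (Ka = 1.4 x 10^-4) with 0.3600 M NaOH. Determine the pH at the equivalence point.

8.51

n(HC3H5O3) = 0.2511 x 0.03252 = 0.008166 mol; V(NaOH) at equivalence = 0.008166/0.3600 = 0.02268 L.
At equivalence all the acid is converted to C3H5O3-; total volume = 0.03252 + 0.02268 = 0.05520 L, so [C3H5O3-] = 0.008166/0.05520 = 0.1479 M.
Kb = Kw/Ka = 1.0e-14 / 1.4 x 10^-4 = 7.14e-11.
[OH^-] = sqrt(Kb x [C3H5O3-]) = sqrt(7.14e-11 x 0.1479) = 3.25e-6 M.
pOH = 5.49, so pH = 14.00 - 5.49 = 8.51.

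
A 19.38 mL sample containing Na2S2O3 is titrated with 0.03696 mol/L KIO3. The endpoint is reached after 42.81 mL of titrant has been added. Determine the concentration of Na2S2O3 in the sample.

n(KIO3) = 0.03696 x 0.04281 = 0.001582 mol.
From the balanced equation, 1 mol KIO3 reacts with 6 mol Na2S2O3, so n(Na2S2O3) = 0.001582 x 6/1 = 0.009494 mol.
[Na2S2O3] = 0.009494 / 0.01938 L = 0.490 M.

0.490 M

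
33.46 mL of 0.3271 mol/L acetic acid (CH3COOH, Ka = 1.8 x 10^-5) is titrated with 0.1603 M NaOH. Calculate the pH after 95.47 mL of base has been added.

12.53

n(acid) = 0.3271 x 0.03346 = 0.01094 mol; n(NaOH) added = 0.1603 x 0.09547 = 0.01530 mol.
Base is in excess by 0.01530 - 0.01094 = 0.004359 mol in a total volume of 0.1289 L.
[OH^-] = 0.004359/0.1289 = 0.03381 M, so pOH = 1.47 and pH = 14.00 - 1.47 = 12.53.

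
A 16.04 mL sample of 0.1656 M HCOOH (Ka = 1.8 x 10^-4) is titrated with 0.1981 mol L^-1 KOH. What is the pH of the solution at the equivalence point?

n(HCOOH) = 0.1656 x 0.01604 = 0.002656 mol; V(KOH) at equivalence = 0.002656/0.1981 = 0.01341 L.
At equivalence all the acid is converted to HCOO-; total volume = 0.01604 + 0.01341 = 0.02945 L, so [HCOO-] = 0.002656/0.02945 = 0.09020 M.
Kb = Kw/Ka = 1.0e-14 / 1.8 x 10^-4 = 5.56e-11.
[OH^-] = sqrt(Kb x [HCOO-]) = sqrt(5.56e-11 x 0.09020) = 2.24e-6 M.
pOH = 5.65, so pH = 14.00 - 5.65 = 8.35.

8.35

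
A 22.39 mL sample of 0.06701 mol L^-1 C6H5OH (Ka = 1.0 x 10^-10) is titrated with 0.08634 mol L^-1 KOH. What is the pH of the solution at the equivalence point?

n(C6H5OH) = 0.06701 x 0.02239 = 0.001500 mol; V(KOH) at equivalence = 0.001500/0.08634 = 0.01738 L.
At equivalence all the acid is converted to C6H5O-; total volume = 0.02239 + 0.01738 = 0.03977 L, so [C6H5O-] = 0.001500/0.03977 = 0.03773 M.
Kb = Kw/Ka = 1.0e-14 / 1.0 x 10^-10 = 0.000100.
[OH^-] = sqrt(Kb x [C6H5O-]) = sqrt(0.000100 x 0.03773) = 0.00194 M.
pOH = 2.71, so pH = 14.00 - 2.71 = 11.29.

11.29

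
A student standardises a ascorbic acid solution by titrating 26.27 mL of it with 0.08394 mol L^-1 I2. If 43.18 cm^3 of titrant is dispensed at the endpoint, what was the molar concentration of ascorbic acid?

n(I2) = 0.08394 x 0.04318 = 0.003625 mol.
From the balanced equation, 1 mol I2 reacts with 1 mol ascorbic acid, so n(ascorbic acid) = 0.003625 x 1/1 = 0.003625 mol.
[ascorbic acid] = 0.003625 / 0.02627 L = 0.138 M.

0.138 M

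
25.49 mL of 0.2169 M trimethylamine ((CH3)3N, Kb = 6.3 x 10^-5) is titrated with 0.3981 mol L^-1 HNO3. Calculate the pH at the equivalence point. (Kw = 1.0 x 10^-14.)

5.33

n((CH3)3N) = 0.2169 x 0.02549 = 0.005529 mol; V(HNO3) at equivalence = 0.005529/0.3981 = 0.01389 L.
At equivalence the base is fully converted to (CH3)3NH+; total volume = 0.03938 L, so [(CH3)3NH+] = 0.005529/0.03938 = 0.1404 M.
Ka((CH3)3NH+) = Kw/Kb = 1.0e-14 / 6.3 x 10^-5 = 1.59e-10.
[H^+] = sqrt(Ka x [(CH3)3NH+]) = sqrt(1.59e-10 x 0.1404) = 4.72e-6 M.
pH = -log(4.72e-6) = 5.33.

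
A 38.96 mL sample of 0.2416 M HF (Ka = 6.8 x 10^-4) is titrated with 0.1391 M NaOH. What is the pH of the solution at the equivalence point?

8.06

n(HF) = 0.2416 x 0.03896 = 0.009413 mol; V(NaOH) at equivalence = 0.009413/0.1391 = 0.06767 L.
At equivalence all the acid is converted to F-; total volume = 0.03896 + 0.06767 = 0.1066 L, so [F-] = 0.009413/0.1066 = 0.08828 M.
Kb = Kw/Ka = 1.0e-14 / 6.8 x 10^-4 = 1.47e-11.
[OH^-] = sqrt(Kb x [F-]) = sqrt(1.47e-11 x 0.08828) = 1.14e-6 M.
pOH = 5.94, so pH = 14.00 - 5.94 = 8.06.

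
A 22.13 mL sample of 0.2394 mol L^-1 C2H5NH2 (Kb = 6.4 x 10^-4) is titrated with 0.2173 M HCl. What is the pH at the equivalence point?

5.87

n(C2H5NH2) = 0.2394 x 0.02213 = 0.005298 mol; V(HCl) at equivalence = 0.005298/0.2173 = 0.02438 L.
At equivalence the base is fully converted to C2H5NH3+; total volume = 0.04651 L, so [C2H5NH3+] = 0.005298/0.04651 = 0.1139 M.
Ka(C2H5NH3+) = Kw/Kb = 1.0e-14 / 6.4 x 10^-4 = 1.56e-11.
[H^+] = sqrt(Ka x [C2H5NH3+]) = sqrt(1.56e-11 x 0.1139) = 1.33e-6 M.
pH = -log(1.33e-6) = 5.87.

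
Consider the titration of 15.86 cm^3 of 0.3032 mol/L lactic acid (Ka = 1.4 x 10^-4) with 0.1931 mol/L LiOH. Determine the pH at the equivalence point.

n(HC3H5O3) = 0.3032 x 0.01586 = 0.004809 mol; V(LiOH) at equivalence = 0.004809/0.1931 = 0.02490 L.
At equivalence all the acid is converted to C3H5O3-; total volume = 0.01586 + 0.02490 = 0.04076 L, so [C3H5O3-] = 0.004809/0.04076 = 0.1180 M.
Kb = Kw/Ka = 1.0e-14 / 1.4 x 10^-4 = 7.14e-11.
[OH^-] = sqrt(Kb x [C3H5O3-]) = sqrt(7.14e-11 x 0.1180) = 2.90e-6 M.
pOH = 5.54, so pH = 14.00 - 5.54 = 8.46.

8.46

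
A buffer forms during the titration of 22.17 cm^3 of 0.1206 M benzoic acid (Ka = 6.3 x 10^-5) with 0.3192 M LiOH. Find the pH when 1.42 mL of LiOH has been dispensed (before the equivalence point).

3.51

Initial n(C6H5COOH) = 0.1206 x 0.02217 = 0.002674 mol.
n(LiOH) added = 0.3192 x 0.001420 = 0.0004533 mol, converting that many moles of C6H5COOH to C6H5COO-.
Remaining n(C6H5COOH) = 0.002220 mol; n(C6H5COO-) = 0.0004533 mol.
By Henderson-Hasselbalch, pH = pKa + log([A^-]/[HA]) = 4.20 + log(0.0004533/0.002220) = 4.20 + (-0.69) = 3.51.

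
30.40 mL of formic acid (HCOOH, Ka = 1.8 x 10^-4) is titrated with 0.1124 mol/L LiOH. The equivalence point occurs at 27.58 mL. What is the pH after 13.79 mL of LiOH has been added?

3.74

13.79 mL is exactly half the equivalence volume (27.58/2), i.e. the half-equivalence point.
There, n(HA) = n(A^-), so pH = pKa = -log(1.8 x 10^-4) = 3.74.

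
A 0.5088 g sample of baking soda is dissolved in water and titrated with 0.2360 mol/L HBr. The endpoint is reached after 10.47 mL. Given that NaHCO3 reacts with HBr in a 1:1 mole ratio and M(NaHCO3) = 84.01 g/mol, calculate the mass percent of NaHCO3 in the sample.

n(HBr) = 0.2360 x 0.01047 = 0.002471 mol.
n(NaHCO3) = 0.002471 / 1 = 0.002471 mol.
mass of NaHCO3 = 0.002471 x 84.01 = 0.2076 g.
% purity = 0.2076 / 0.5088 x 100 = 40.8%.

40.8%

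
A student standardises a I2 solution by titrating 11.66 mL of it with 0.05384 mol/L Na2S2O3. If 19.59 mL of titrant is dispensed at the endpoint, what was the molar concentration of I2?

0.0452 M

n(Na2S2O3) = 0.05384 x 0.01959 = 0.001055 mol.
From the balanced equation, 2 mol Na2S2O3 reacts with 1 mol I2, so n(I2) = 0.001055 x 1/2 = 0.0005274 mol.
[I2] = 0.0005274 / 0.01166 L = 0.0452 M.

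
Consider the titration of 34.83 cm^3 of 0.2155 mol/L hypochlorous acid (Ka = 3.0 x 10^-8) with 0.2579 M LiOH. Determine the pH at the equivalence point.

10.30

n(HClO) = 0.2155 x 0.03483 = 0.007506 mol; V(LiOH) at equivalence = 0.007506/0.2579 = 0.02910 L.
At equivalence all the acid is converted to ClO-; total volume = 0.03483 + 0.02910 = 0.06393 L, so [ClO-] = 0.007506/0.06393 = 0.1174 M.
Kb = Kw/Ka = 1.0e-14 / 3.0 x 10^-8 = 3.33e-7.
[OH^-] = sqrt(Kb x [ClO-]) = sqrt(3.33e-7 x 0.1174) = 0.000198 M.
pOH = 3.70, so pH = 14.00 - 3.70 = 10.30.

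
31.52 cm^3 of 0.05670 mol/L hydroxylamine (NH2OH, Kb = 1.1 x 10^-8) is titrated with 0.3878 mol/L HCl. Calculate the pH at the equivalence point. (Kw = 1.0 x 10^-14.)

3.67

n(NH2OH) = 0.05670 x 0.03152 = 0.001787 mol; V(HCl) at equivalence = 0.001787/0.3878 = 0.004609 L.
At equivalence the base is fully converted to NH3OH+; total volume = 0.03613 L, so [NH3OH+] = 0.001787/0.03613 = 0.04947 M.
Ka(NH3OH+) = Kw/Kb = 1.0e-14 / 1.1 x 10^-8 = 9.09e-7.
[H^+] = sqrt(Ka x [NH3OH+]) = sqrt(9.09e-7 x 0.04947) = 0.000212 M.
pH = -log(0.000212) = 3.67.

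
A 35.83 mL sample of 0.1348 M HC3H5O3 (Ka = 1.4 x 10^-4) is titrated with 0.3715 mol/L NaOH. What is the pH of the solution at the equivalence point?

n(HC3H5O3) = 0.1348 x 0.03583 = 0.004830 mol; V(NaOH) at equivalence = 0.004830/0.3715 = 0.01300 L.
At equivalence all the acid is converted to C3H5O3-; total volume = 0.03583 + 0.01300 = 0.04883 L, so [C3H5O3-] = 0.004830/0.04883 = 0.09891 M.
Kb = Kw/Ka = 1.0e-14 / 1.4 x 10^-4 = 7.14e-11.
[OH^-] = sqrt(Kb x [C3H5O3-]) = sqrt(7.14e-11 x 0.09891) = 2.66e-6 M.
pOH = 5.58, so pH = 14.00 - 5.58 = 8.42.

8.42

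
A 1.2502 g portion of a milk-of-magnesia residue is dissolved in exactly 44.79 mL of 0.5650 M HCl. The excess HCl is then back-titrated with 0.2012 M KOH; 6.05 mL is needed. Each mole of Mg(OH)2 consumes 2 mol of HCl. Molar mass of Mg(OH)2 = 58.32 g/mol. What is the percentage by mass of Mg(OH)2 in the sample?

56.2%

Total n(HCl) added = 0.5650 x 0.04479 = 0.02531 mol.
n(KOH) used = 0.2012 x 0.006050 = 0.001217 mol, which equals the excess n(HCl).
So n(HCl) consumed by the sample = 0.02531 - 0.001217 = 0.02409 mol.
n(Mg(OH)2) = 0.02409 / 2 = 0.01204 mol.
mass Mg(OH)2 = 0.01204 x 58.32 = 0.7024 g, so %Mg(OH)2 = 0.7024/1.2502 x 100 = 56.2%.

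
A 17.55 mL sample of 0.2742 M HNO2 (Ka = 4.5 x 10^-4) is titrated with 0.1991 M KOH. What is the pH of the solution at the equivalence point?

8.20

n(HNO2) = 0.2742 x 0.01755 = 0.004812 mol; V(KOH) at equivalence = 0.004812/0.1991 = 0.02417 L.
At equivalence all the acid is converted to NO2-; total volume = 0.01755 + 0.02417 = 0.04172 L, so [NO2-] = 0.004812/0.04172 = 0.1153 M.
Kb = Kw/Ka = 1.0e-14 / 4.5 x 10^-4 = 2.22e-11.
[OH^-] = sqrt(Kb x [NO2-]) = sqrt(2.22e-11 x 0.1153) = 1.60e-6 M.
pOH = 5.80, so pH = 14.00 - 5.80 = 8.20.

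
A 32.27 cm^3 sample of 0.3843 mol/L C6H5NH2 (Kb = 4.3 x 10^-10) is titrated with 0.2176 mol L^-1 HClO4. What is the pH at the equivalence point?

n(C6H5NH2) = 0.3843 x 0.03227 = 0.01240 mol; V(HClO4) at equivalence = 0.01240/0.2176 = 0.05699 L.
At equivalence the base is fully converted to C6H5NH3+; total volume = 0.08926 L, so [C6H5NH3+] = 0.01240/0.08926 = 0.1389 M.
Ka(C6H5NH3+) = Kw/Kb = 1.0e-14 / 4.3 x 10^-10 = 2.33e-5.
[H^+] = sqrt(Ka x [C6H5NH3+]) = sqrt(2.33e-5 x 0.1389) = 0.00180 M.
pH = -log(0.00180) = 2.75.

2.75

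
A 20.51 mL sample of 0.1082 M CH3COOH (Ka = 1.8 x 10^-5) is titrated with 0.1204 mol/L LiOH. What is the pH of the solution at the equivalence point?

8.75

n(CH3COOH) = 0.1082 x 0.02051 = 0.002219 mol; V(LiOH) at equivalence = 0.002219/0.1204 = 0.01843 L.
At equivalence all the acid is converted to CH3COO-; total volume = 0.02051 + 0.01843 = 0.03894 L, so [CH3COO-] = 0.002219/0.03894 = 0.05699 M.
Kb = Kw/Ka = 1.0e-14 / 1.8 x 10^-5 = 5.56e-10.
[OH^-] = sqrt(Kb x [CH3COO-]) = sqrt(5.56e-10 x 0.05699) = 5.63e-6 M.
pOH = 5.25, so pH = 14.00 - 5.25 = 8.75.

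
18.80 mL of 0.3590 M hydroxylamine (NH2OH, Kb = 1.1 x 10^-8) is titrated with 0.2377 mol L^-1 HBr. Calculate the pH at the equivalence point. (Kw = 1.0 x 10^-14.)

n(NH2OH) = 0.3590 x 0.01880 = 0.006749 mol; V(HBr) at equivalence = 0.006749/0.2377 = 0.02839 L.
At equivalence the base is fully converted to NH3OH+; total volume = 0.04719 L, so [NH3OH+] = 0.006749/0.04719 = 0.1430 M.
Ka(NH3OH+) = Kw/Kb = 1.0e-14 / 1.1 x 10^-8 = 9.09e-7.
[H^+] = sqrt(Ka x [NH3OH+]) = sqrt(9.09e-7 x 0.1430) = 0.000361 M.
pH = -log(0.000361) = 3.44.

3.44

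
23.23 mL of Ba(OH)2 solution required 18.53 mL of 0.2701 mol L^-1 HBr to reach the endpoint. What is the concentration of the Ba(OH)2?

n(HBr) delivered = 0.2701 x 0.01853 = 0.005005 mol.
The reaction is 1 Ba(OH)2 + 2 HBr, so n(Ba(OH)2) = 0.005005 x 1/2 = 0.002502 mol.
[Ba(OH)2] = 0.002502 mol / 0.02323 L = 0.108 M.

0.108 M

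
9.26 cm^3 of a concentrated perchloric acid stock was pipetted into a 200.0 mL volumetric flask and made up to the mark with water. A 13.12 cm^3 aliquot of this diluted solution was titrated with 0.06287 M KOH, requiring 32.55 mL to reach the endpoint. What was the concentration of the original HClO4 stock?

3.37 M

n(KOH) = 0.06287 x 0.03255 = 0.002046 mol.
n(HClO4) in the aliquot = 0.002046 mol.
[diluted HClO4] = 0.002046 / 0.01312 = 0.1560 M.
Dilution factor = 200.0/9.260 = 21.60, so [stock] = 0.1560 x 21.60 = 3.37 M.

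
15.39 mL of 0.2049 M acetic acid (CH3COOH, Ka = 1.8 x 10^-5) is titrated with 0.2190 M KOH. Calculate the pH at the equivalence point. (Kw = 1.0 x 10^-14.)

8.88

n(CH3COOH) = 0.2049 x 0.01539 = 0.003153 mol; V(KOH) at equivalence = 0.003153/0.2190 = 0.01440 L.
At equivalence all the acid is converted to CH3COO-; total volume = 0.01539 + 0.01440 = 0.02979 L, so [CH3COO-] = 0.003153/0.02979 = 0.1059 M.
Kb = Kw/Ka = 1.0e-14 / 1.8 x 10^-5 = 5.56e-10.
[OH^-] = sqrt(Kb x [CH3COO-]) = sqrt(5.56e-10 x 0.1059) = 7.67e-6 M.
pOH = 5.12, so pH = 14.00 - 5.12 = 8.88.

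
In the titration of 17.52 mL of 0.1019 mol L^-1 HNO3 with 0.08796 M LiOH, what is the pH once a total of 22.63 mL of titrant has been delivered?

11.71

n(acid) = 0.1019 x 0.01752 = 0.001785 mol; n(LiOH) added = 0.08796 x 0.02263 = 0.001991 mol.
Base is in excess by 0.001991 - 0.001785 = 0.0002052 mol in a total volume of 0.04015 L.
[OH^-] = 0.0002052/0.04015 = 0.005112 M, so pOH = 2.29 and pH = 14.00 - 2.29 = 11.71.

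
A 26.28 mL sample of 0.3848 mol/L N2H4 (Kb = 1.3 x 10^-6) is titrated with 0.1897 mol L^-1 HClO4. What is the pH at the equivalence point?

4.50

n(N2H4) = 0.3848 x 0.02628 = 0.01011 mol; V(HClO4) at equivalence = 0.01011/0.1897 = 0.05331 L.
At equivalence the base is fully converted to N2H5+; total volume = 0.07959 L, so [N2H5+] = 0.01011/0.07959 = 0.1271 M.
Ka(N2H5+) = Kw/Kb = 1.0e-14 / 1.3 x 10^-6 = 7.69e-9.
[H^+] = sqrt(Ka x [N2H5+]) = sqrt(7.69e-9 x 0.1271) = 3.13e-5 M.
pH = -log(3.13e-5) = 4.50.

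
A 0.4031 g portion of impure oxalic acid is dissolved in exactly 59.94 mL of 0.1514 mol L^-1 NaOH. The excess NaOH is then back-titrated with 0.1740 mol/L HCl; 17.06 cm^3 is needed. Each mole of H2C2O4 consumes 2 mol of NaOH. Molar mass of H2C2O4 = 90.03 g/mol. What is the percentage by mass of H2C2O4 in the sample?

Total n(NaOH) added = 0.1514 x 0.05994 = 0.009075 mol.
n(HCl) used = 0.1740 x 0.01706 = 0.002968 mol, which equals the excess n(NaOH).
So n(NaOH) consumed by the sample = 0.009075 - 0.002968 = 0.006106 mol.
n(H2C2O4) = 0.006106 / 2 = 0.003053 mol.
mass H2C2O4 = 0.003053 x 90.03 = 0.2749 g, so %H2C2O4 = 0.2749/0.4031 x 100 = 68.2%.

68.2%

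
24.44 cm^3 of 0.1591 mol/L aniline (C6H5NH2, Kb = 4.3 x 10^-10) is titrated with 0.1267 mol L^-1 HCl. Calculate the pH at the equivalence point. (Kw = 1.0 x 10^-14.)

2.89

n(C6H5NH2) = 0.1591 x 0.02444 = 0.003888 mol; V(HCl) at equivalence = 0.003888/0.1267 = 0.03069 L.
At equivalence the base is fully converted to C6H5NH3+; total volume = 0.05513 L, so [C6H5NH3+] = 0.003888/0.05513 = 0.07053 M.
Ka(C6H5NH3+) = Kw/Kb = 1.0e-14 / 4.3 x 10^-10 = 2.33e-5.
[H^+] = sqrt(Ka x [C6H5NH3+]) = sqrt(2.33e-5 x 0.07053) = 0.00128 M.
pH = -log(0.00128) = 2.89.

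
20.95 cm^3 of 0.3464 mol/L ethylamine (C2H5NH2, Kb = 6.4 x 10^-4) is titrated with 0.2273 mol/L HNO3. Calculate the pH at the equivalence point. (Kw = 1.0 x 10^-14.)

n(C2H5NH2) = 0.3464 x 0.02095 = 0.007257 mol; V(HNO3) at equivalence = 0.007257/0.2273 = 0.03193 L.
At equivalence the base is fully converted to C2H5NH3+; total volume = 0.05288 L, so [C2H5NH3+] = 0.007257/0.05288 = 0.1372 M.
Ka(C2H5NH3+) = Kw/Kb = 1.0e-14 / 6.4 x 10^-4 = 1.56e-11.
[H^+] = sqrt(Ka x [C2H5NH3+]) = sqrt(1.56e-11 x 0.1372) = 1.46e-6 M.
pH = -log(1.46e-6) = 5.83.

5.83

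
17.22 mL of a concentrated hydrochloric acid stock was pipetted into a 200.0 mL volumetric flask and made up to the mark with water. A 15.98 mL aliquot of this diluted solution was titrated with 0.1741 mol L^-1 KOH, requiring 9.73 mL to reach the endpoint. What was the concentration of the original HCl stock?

n(KOH) = 0.1741 x 0.009730 = 0.001694 mol.
n(HCl) in the aliquot = 0.001694 mol.
[diluted HCl] = 0.001694 / 0.01598 = 0.1060 M.
Dilution factor = 200.0/17.22 = 11.61, so [stock] = 0.1060 x 11.61 = 1.23 M.

1.23 M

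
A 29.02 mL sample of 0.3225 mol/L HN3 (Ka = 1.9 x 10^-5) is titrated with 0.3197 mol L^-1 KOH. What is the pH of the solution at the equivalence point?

8.96

n(HN3) = 0.3225 x 0.02902 = 0.009359 mol; V(KOH) at equivalence = 0.009359/0.3197 = 0.02927 L.
At equivalence all the acid is converted to N3-; total volume = 0.02902 + 0.02927 = 0.05829 L, so [N3-] = 0.009359/0.05829 = 0.1605 M.
Kb = Kw/Ka = 1.0e-14 / 1.9 x 10^-5 = 5.26e-10.
[OH^-] = sqrt(Kb x [N3-]) = sqrt(5.26e-10 x 0.1605) = 9.19e-6 M.
pOH = 5.04, so pH = 14.00 - 5.04 = 8.96.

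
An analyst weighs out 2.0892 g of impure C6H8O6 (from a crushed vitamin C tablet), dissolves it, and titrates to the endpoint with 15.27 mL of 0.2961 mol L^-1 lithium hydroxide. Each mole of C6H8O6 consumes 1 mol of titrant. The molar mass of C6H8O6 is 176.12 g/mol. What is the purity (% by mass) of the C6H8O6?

n(LiOH) = 0.2961 x 0.01527 = 0.004521 mol.
n(C6H8O6) = 0.004521 / 1 = 0.004521 mol.
mass of C6H8O6 = 0.004521 x 176.12 = 0.7963 g.
% purity = 0.7963 / 2.0892 x 100 = 38.1%.

38.1%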